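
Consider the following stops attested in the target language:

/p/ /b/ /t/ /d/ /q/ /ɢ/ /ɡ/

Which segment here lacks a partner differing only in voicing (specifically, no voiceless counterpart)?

/ɡ/

Bilabial: /p/ ~ /b/
Alveolar: /t/ ~ /d/
Uvular: /q/ ~ /ɢ/
Velar: only /ɡ/ (voiced); no voiceless partner.
So /ɡ/ is the unpaired segment.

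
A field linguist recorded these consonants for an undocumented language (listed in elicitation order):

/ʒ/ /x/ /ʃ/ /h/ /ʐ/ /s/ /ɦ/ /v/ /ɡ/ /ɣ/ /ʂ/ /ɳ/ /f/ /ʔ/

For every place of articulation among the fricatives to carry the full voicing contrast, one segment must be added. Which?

Voiceless: /f/ (labiodental), /s/ (alveolar), /ʃ/ (postalveolar), /ʂ/ (retroflex), /x/ (velar), /h/ (glottal).
Voiced: /v/ (labiodental), /ʒ/ (postalveolar), /ʐ/ (retroflex), /ɣ/ (velar), /ɦ/ (glottal).
The alveolar row has no voiced member, so the gap is the voiced alveolar fricative /z/.

/z/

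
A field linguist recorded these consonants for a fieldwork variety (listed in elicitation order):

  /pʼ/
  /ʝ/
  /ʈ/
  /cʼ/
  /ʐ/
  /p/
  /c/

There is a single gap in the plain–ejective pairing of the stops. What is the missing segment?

/ʈʼ/

place of articulation  plain     ejective
bilabial          p         pʼ      
retroflex         ʈ         —       
palatal           c         cʼ      
The retroflex row has no ejective member, so the gap is the ejective retroflex stop /ʈʼ/.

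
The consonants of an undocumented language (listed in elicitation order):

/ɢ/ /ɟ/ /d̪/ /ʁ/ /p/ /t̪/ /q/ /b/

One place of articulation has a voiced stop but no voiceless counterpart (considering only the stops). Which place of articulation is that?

place of articulation  voiceless  voiced  
bilabial          p         b       
dental            t̪        d̪      
palatal           —         ɟ       
uvular            q         ɢ       
Every place of articulation has a voiceless member except palatal, where /c/ would be expected.

palatal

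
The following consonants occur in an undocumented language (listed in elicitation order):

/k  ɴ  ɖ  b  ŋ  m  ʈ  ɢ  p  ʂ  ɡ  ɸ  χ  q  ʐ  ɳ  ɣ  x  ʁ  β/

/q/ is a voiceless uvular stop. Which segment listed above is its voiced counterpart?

/ɢ/

The voiced counterpart is a voiced uvular stop — in this inventory, /ɢ/.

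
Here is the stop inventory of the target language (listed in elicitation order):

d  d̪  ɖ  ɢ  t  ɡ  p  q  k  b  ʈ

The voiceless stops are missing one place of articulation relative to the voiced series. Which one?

Voiceless: /p/ (bilabial), /t/ (alveolar), /ʈ/ (retroflex), /k/ (velar), /q/ (uvular).
Voiced: /b/ (bilabial), /d̪/ (dental), /d/ (alveolar), /ɖ/ (retroflex), /ɡ/ (velar), /ɢ/ (uvular).
Every place of articulation has a voiceless member except dental, where /t̪/ would be expected.

dental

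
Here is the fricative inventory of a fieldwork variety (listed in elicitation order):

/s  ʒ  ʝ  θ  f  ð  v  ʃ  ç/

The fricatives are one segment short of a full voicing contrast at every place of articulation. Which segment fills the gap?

place of articulation  voiceless  voiced  
labiodental       f         v       
dental            θ         ð       
alveolar          s         —       
postalveolar      ʃ         ʒ       
palatal           ç         ʝ       
The alveolar row has no voiced member, so the gap is the voiced alveolar fricative /z/.

/z/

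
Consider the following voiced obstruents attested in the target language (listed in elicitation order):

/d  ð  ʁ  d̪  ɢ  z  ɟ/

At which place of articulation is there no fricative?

Stop: /d̪/ (dental), /d/ (alveolar), /ɟ/ (palatal), /ɢ/ (uvular).
Fricative: /ð/ (dental), /z/ (alveolar), /ʁ/ (uvular).
Every place of articulation has a fricative member except palatal, where /ʝ/ would be expected.

palatal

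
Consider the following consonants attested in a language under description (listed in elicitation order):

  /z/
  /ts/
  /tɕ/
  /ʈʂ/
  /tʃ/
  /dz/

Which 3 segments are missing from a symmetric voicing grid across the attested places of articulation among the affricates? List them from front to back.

alveolar: voiceless /ts/, voiced /dz/.
postalveolar: voiceless /tʃ/, voiced —.
retroflex: voiceless /ʈʂ/, voiced —.
alveolo-palatal: voiceless /tɕ/, voiced —.
Gaps, from front to back: postalveolar lacks voiced (/dʒ/); retroflex lacks voiced (/ɖʐ/); alveolo-palatal lacks voiced (/dʑ/).

/dʒ/, /ɖʐ/, /dʑ/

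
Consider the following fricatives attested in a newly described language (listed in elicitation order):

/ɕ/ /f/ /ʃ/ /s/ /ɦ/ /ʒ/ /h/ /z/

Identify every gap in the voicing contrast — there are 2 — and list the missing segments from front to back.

place of articulation  voiceless  voiced  
labiodental       f         —       
alveolar          s         z       
postalveolar      ʃ         ʒ       
alveolo-palatal   ɕ         —       
glottal           h         ɦ       
Gaps, from front to back: labiodental lacks voiced (/v/); alveolo-palatal lacks voiced (/ʑ/).

/v/, /ʑ/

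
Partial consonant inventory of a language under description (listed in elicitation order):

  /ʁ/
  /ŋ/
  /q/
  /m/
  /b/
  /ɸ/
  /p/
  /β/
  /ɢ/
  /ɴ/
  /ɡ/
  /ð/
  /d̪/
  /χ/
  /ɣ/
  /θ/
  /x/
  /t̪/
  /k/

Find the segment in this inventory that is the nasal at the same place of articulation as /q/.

/ɴ/

/q/ is a voiceless uvular stop.
The nasal at the same place is an uvular nasal — in this inventory, /ɴ/.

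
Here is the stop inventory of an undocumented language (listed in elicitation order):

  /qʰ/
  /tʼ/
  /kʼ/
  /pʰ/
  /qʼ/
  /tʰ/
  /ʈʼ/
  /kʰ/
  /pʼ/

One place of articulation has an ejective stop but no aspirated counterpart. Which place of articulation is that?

retroflex

place of articulation  aspirated  ejective
bilabial          pʰ        pʼ      
alveolar          tʰ        tʼ      
retroflex         —         ʈʼ      
velar             kʰ        kʼ      
uvular            qʰ        qʼ      
Every place of articulation has an aspirated member except retroflex, where /ʈʰ/ would be expected.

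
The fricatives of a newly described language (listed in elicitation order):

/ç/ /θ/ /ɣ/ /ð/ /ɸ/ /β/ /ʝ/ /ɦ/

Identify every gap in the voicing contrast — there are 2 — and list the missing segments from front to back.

/x/, /h/

bilabial: voiceless /ɸ/, voiced /β/.
dental: voiceless /θ/, voiced /ð/.
palatal: voiceless /ç/, voiced /ʝ/.
velar: voiceless —, voiced /ɣ/.
glottal: voiceless —, voiced /ɦ/.
Gaps, from front to back: velar lacks voiceless (/x/); glottal lacks voiceless (/h/).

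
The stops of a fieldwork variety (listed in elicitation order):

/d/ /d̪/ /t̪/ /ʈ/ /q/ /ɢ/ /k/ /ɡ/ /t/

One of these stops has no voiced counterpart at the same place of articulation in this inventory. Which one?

/ʈ/

Dental: /t̪/ ~ /d̪/
Alveolar: /t/ ~ /d/
Velar: /k/ ~ /ɡ/
Uvular: /q/ ~ /ɢ/
Retroflex: only /ʈ/ (voiceless); no voiced partner.
So /ʈ/ is the unpaired segment.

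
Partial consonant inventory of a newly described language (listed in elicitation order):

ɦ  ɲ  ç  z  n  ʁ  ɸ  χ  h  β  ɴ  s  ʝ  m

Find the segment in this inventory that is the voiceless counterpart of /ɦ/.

/h/

/ɦ/ is a voiced glottal fricative.
The voiceless counterpart is a voiceless glottal fricative — in this inventory, /h/.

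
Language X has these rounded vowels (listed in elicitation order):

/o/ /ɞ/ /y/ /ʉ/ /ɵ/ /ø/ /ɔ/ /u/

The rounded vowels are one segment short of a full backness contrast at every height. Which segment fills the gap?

/œ/

high: front /y/, central /ʉ/, back /u/.
high-mid: front /ø/, central /ɵ/, back /o/.
low-mid: front —, central /ɞ/, back /ɔ/.
The low-mid row has no front member, so the gap is the low-mid front rounded vowel /œ/.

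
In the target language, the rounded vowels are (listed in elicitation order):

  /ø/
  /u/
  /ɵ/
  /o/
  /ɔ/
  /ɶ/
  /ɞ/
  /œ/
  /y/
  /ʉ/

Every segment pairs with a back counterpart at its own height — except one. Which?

High: /y/ ~ /ʉ/ ~ /u/
High-mid: /ø/ ~ /ɵ/ ~ /o/
Low-mid: /œ/ ~ /ɞ/ ~ /ɔ/
Low: only /ɶ/ (front); no back partner.
So /ɶ/ is the unpaired segment.

/ɶ/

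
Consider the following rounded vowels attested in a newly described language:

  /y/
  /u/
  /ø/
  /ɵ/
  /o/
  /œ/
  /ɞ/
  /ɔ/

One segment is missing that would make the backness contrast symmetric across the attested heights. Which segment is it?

/ʉ/

Front: /y/ (high), /ø/ (high-mid), /œ/ (low-mid).
Central: /ɵ/ (high-mid), /ɞ/ (low-mid).
Back: /u/ (high), /o/ (high-mid), /ɔ/ (low-mid).
The high row has no central member, so the gap is the high central rounded vowel /ʉ/.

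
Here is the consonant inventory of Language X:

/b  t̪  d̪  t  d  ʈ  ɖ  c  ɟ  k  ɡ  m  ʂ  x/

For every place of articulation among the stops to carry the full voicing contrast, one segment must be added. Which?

Voiceless: /t̪/ (dental), /t/ (alveolar), /ʈ/ (retroflex), /c/ (palatal), /k/ (velar).
Voiced: /b/ (bilabial), /d̪/ (dental), /d/ (alveolar), /ɖ/ (retroflex), /ɟ/ (palatal), /ɡ/ (velar).
The bilabial row has no voiceless member, so the gap is the voiceless bilabial stop /p/.

/p/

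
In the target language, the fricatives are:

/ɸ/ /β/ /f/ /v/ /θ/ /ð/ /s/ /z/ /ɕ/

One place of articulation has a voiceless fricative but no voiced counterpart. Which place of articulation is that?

Voiceless: /ɸ/ (bilabial), /f/ (labiodental), /θ/ (dental), /s/ (alveolar), /ɕ/ (alveolo-palatal).
Voiced: /β/ (bilabial), /v/ (labiodental), /ð/ (dental), /z/ (alveolar).
Every place of articulation has a voiced member except alveolo-palatal, where /ʑ/ would be expected.

alveolo-palatal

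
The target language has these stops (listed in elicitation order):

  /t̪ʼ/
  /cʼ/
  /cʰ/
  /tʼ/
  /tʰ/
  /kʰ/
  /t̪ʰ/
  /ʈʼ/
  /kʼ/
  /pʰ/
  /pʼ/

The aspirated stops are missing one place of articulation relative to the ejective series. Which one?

place of articulation  aspirated  ejective
bilabial          pʰ        pʼ      
dental            t̪ʰ       t̪ʼ     
alveolar          tʰ        tʼ      
retroflex         —         ʈʼ      
palatal           cʰ        cʼ      
velar             kʰ        kʼ      
Every place of articulation has an aspirated member except retroflex, where /ʈʰ/ would be expected.

retroflex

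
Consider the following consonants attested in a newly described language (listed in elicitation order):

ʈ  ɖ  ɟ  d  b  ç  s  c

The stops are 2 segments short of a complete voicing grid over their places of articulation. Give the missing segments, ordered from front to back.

Voiceless: /ʈ/ (retroflex), /c/ (palatal).
Voiced: /b/ (bilabial), /d/ (alveolar), /ɖ/ (retroflex), /ɟ/ (palatal).
Gaps, from front to back: bilabial lacks voiceless (/p/); alveolar lacks voiceless (/t/).

/p/, /t/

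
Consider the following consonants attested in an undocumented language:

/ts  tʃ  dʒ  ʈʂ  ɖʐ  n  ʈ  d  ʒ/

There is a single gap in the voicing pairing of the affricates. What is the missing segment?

alveolar: voiceless /ts/, voiced —.
postalveolar: voiceless /tʃ/, voiced /dʒ/.
retroflex: voiceless /ʈʂ/, voiced /ɖʐ/.
The alveolar row has no voiced member, so the gap is the voiced alveolar affricate /dz/.

/dz/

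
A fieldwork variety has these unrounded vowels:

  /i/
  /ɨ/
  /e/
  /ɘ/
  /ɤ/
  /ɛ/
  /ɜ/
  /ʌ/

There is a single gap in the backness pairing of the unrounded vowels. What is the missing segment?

/ɯ/

height            front     central   back    
high              i         ɨ         —       
high-mid          e         ɘ         ɤ       
low-mid           ɛ         ɜ         ʌ       
The high row has no back member, so the gap is the high back unrounded vowel /ɯ/.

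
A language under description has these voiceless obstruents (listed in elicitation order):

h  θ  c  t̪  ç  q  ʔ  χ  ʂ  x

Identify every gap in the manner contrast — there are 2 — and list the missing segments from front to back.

/ʈ/, /k/

dental: stop /t̪/, fricative /θ/.
retroflex: stop —, fricative /ʂ/.
palatal: stop /c/, fricative /ç/.
velar: stop —, fricative /x/.
uvular: stop /q/, fricative /χ/.
glottal: stop /ʔ/, fricative /h/.
Gaps, from front to back: retroflex lacks stop (/ʈ/); velar lacks stop (/k/).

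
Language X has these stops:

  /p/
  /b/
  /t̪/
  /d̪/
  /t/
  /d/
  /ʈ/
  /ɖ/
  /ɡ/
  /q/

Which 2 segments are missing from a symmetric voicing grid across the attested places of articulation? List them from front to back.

/k/, /ɢ/

place of articulation  voiceless  voiced  
bilabial          p         b       
dental            t̪        d̪      
alveolar          t         d       
retroflex         ʈ         ɖ       
velar             —         ɡ       
uvular            q         —       
Gaps, from front to back: velar lacks voiceless (/k/); uvular lacks voiced (/ɢ/).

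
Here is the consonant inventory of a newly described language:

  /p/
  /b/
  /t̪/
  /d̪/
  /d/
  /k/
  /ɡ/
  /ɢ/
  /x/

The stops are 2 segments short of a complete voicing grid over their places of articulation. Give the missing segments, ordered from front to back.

Voiceless: /p/ (bilabial), /t̪/ (dental), /k/ (velar).
Voiced: /b/ (bilabial), /d̪/ (dental), /d/ (alveolar), /ɡ/ (velar), /ɢ/ (uvular).
Gaps, from front to back: alveolar lacks voiceless (/t/); uvular lacks voiceless (/q/).

/t/, /q/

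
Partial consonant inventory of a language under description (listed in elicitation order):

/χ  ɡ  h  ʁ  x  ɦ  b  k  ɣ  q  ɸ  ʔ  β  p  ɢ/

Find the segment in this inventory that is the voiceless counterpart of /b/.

/p/

/b/ is a voiced bilabial stop.
The voiceless counterpart is a voiceless bilabial stop — in this inventory, /p/.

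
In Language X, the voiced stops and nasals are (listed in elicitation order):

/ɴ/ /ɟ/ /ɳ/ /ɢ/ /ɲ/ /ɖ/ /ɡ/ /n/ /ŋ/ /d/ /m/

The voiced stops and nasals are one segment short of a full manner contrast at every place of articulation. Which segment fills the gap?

Oral stop: /d/ (alveolar), /ɖ/ (retroflex), /ɟ/ (palatal), /ɡ/ (velar), /ɢ/ (uvular).
Nasal: /m/ (bilabial), /n/ (alveolar), /ɳ/ (retroflex), /ɲ/ (palatal), /ŋ/ (velar), /ɴ/ (uvular).
The bilabial row has no oral stop member, so the gap is the bilabial oral stop /b/.

/b/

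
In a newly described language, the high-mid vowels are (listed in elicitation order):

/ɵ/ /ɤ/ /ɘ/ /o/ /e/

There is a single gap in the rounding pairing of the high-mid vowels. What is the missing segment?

/ø/

Unrounded: /e/ (front), /ɘ/ (central), /ɤ/ (back).
Rounded: /ɵ/ (central), /o/ (back).
The front row has no rounded member, so the gap is the front rounded vowel /ø/.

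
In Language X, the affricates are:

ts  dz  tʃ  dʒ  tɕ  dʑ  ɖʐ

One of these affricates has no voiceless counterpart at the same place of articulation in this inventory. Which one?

/ɖʐ/

Alveolar: /ts/ ~ /dz/
Postalveolar: /tʃ/ ~ /dʒ/
Alveolo-palatal: /tɕ/ ~ /dʑ/
Retroflex: only /ɖʐ/ (voiced); no voiceless partner.
So /ɖʐ/ is the unpaired segment.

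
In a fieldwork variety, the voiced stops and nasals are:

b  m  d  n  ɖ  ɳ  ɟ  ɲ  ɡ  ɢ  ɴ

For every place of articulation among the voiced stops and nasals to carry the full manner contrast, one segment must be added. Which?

bilabial: oral stop /b/, nasal /m/.
alveolar: oral stop /d/, nasal /n/.
retroflex: oral stop /ɖ/, nasal /ɳ/.
palatal: oral stop /ɟ/, nasal /ɲ/.
velar: oral stop /ɡ/, nasal —.
uvular: oral stop /ɢ/, nasal /ɴ/.
The velar row has no nasal member, so the gap is the velar nasal /ŋ/.

/ŋ/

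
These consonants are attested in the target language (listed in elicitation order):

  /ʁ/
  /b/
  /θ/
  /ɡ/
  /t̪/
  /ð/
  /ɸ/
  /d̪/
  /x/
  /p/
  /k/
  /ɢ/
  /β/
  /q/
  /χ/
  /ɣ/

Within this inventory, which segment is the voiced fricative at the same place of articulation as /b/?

/β/

/b/ is a voiced bilabial stop.
The voiced fricative at the same place is a voiced bilabial fricative — in this inventory, /β/.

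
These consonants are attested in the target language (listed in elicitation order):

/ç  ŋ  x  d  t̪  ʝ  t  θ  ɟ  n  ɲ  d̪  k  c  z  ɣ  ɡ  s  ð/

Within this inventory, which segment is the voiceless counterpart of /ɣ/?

/ɣ/ is a voiced velar fricative.
The voiceless counterpart is a voiceless velar fricative — in this inventory, /x/.

/x/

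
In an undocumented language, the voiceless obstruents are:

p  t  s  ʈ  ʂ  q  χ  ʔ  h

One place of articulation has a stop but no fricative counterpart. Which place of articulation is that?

bilabial

bilabial: stop /p/, fricative —.
alveolar: stop /t/, fricative /s/.
retroflex: stop /ʈ/, fricative /ʂ/.
uvular: stop /q/, fricative /χ/.
glottal: stop /ʔ/, fricative /h/.
Every place of articulation has a fricative member except bilabial, where /ɸ/ would be expected.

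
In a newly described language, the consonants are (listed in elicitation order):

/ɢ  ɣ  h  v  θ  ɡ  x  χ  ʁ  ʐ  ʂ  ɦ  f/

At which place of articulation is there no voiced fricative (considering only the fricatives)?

Voiceless: /f/ (labiodental), /θ/ (dental), /ʂ/ (retroflex), /x/ (velar), /χ/ (uvular), /h/ (glottal).
Voiced: /v/ (labiodental), /ʐ/ (retroflex), /ɣ/ (velar), /ʁ/ (uvular), /ɦ/ (glottal).
Every place of articulation has a voiced member except dental, where /ð/ would be expected.

dental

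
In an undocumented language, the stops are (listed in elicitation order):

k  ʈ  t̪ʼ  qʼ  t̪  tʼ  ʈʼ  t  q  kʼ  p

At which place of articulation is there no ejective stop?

Plain: /p/ (bilabial), /t̪/ (dental), /t/ (alveolar), /ʈ/ (retroflex), /k/ (velar), /q/ (uvular).
Ejective: /t̪ʼ/ (dental), /tʼ/ (alveolar), /ʈʼ/ (retroflex), /kʼ/ (velar), /qʼ/ (uvular).
Every place of articulation has an ejective member except bilabial, where /pʼ/ would be expected.

bilabial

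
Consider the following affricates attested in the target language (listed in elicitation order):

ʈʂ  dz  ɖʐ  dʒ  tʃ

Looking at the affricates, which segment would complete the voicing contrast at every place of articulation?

alveolar: voiceless —, voiced /dz/.
postalveolar: voiceless /tʃ/, voiced /dʒ/.
retroflex: voiceless /ʈʂ/, voiced /ɖʐ/.
The alveolar row has no voiceless member, so the gap is the voiceless alveolar affricate /ts/.

/ts/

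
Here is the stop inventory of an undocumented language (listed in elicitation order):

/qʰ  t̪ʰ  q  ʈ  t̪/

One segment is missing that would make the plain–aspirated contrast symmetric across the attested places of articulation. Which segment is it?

place of articulation  plain     aspirated
dental            t̪        t̪ʰ     
retroflex         ʈ         —       
uvular            q         qʰ      
The retroflex row has no aspirated member, so the gap is the aspirated retroflex stop /ʈʰ/.

/ʈʰ/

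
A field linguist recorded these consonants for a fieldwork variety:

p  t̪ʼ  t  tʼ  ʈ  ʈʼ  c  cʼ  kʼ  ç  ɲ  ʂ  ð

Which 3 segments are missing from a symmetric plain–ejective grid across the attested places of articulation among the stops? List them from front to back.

bilabial: plain /p/, ejective —.
dental: plain —, ejective /t̪ʼ/.
alveolar: plain /t/, ejective /tʼ/.
retroflex: plain /ʈ/, ejective /ʈʼ/.
palatal: plain /c/, ejective /cʼ/.
velar: plain —, ejective /kʼ/.
Gaps, from front to back: bilabial lacks ejective (/pʼ/); dental lacks plain (/t̪/); velar lacks plain (/k/).

/pʼ/, /t̪/, /k/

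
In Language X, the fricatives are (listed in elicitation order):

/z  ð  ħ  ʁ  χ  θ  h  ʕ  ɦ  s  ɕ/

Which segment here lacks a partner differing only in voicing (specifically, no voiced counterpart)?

Dental: /θ/ ~ /ð/
Alveolar: /s/ ~ /z/
Uvular: /χ/ ~ /ʁ/
Pharyngeal: /ħ/ ~ /ʕ/
Glottal: /h/ ~ /ɦ/
Alveolo-palatal: only /ɕ/ (voiceless); no voiced partner.
So /ɕ/ is the unpaired segment.

/ɕ/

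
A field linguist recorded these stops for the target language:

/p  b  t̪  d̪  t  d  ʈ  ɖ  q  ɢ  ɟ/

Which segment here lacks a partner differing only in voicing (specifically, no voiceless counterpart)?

Bilabial: /p/ ~ /b/
Dental: /t̪/ ~ /d̪/
Alveolar: /t/ ~ /d/
Retroflex: /ʈ/ ~ /ɖ/
Uvular: /q/ ~ /ɢ/
Palatal: only /ɟ/ (voiced); no voiceless partner.
So /ɟ/ is the unpaired segment.

/ɟ/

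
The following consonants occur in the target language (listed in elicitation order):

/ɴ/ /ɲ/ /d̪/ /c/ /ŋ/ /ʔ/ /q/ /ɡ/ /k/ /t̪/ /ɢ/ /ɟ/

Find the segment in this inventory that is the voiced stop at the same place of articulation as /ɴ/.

/ɢ/

/ɴ/ is an uvular nasal.
The voiced stop at the same place is a voiced uvular stop — in this inventory, /ɢ/.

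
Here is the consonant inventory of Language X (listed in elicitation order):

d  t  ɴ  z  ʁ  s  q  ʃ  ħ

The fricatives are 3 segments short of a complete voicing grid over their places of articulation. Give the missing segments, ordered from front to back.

alveolar: voiceless /s/, voiced /z/.
postalveolar: voiceless /ʃ/, voiced —.
uvular: voiceless —, voiced /ʁ/.
pharyngeal: voiceless /ħ/, voiced —.
Gaps, from front to back: postalveolar lacks voiced (/ʒ/); uvular lacks voiceless (/χ/); pharyngeal lacks voiced (/ʕ/).

/ʒ/, /χ/, /ʕ/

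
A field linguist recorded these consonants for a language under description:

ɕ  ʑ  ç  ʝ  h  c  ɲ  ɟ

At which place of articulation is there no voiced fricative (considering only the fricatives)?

glottal

alveolo-palatal: voiceless /ɕ/, voiced /ʑ/.
palatal: voiceless /ç/, voiced /ʝ/.
glottal: voiceless /h/, voiced —.
Every place of articulation has a voiced member except glottal, where /ɦ/ would be expected.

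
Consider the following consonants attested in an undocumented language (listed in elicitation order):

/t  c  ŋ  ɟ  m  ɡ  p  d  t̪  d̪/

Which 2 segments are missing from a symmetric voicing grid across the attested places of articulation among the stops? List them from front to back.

Voiceless: /p/ (bilabial), /t̪/ (dental), /t/ (alveolar), /c/ (palatal).
Voiced: /d̪/ (dental), /d/ (alveolar), /ɟ/ (palatal), /ɡ/ (velar).
Gaps, from front to back: bilabial lacks voiced (/b/); velar lacks voiceless (/k/).

/b/, /k/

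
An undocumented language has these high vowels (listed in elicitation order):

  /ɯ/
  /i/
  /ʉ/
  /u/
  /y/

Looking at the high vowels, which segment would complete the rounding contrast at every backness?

/ɨ/

Unrounded: /i/ (front), /ɯ/ (back).
Rounded: /y/ (front), /ʉ/ (central), /u/ (back).
The central row has no unrounded member, so the gap is the central unrounded vowel /ɨ/.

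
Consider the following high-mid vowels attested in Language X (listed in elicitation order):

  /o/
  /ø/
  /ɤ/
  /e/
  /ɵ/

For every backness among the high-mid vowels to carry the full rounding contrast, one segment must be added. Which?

Unrounded: /e/ (front), /ɤ/ (back).
Rounded: /ø/ (front), /ɵ/ (central), /o/ (back).
The central row has no unrounded member, so the gap is the central unrounded vowel /ɘ/.

/ɘ/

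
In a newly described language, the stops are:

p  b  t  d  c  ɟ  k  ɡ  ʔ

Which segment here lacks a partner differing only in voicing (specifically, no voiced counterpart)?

Bilabial: /p/ ~ /b/
Alveolar: /t/ ~ /d/
Palatal: /c/ ~ /ɟ/
Velar: /k/ ~ /ɡ/
Glottal: only /ʔ/ (voiceless); no voiced partner.
So /ʔ/ is the unpaired segment.

/ʔ/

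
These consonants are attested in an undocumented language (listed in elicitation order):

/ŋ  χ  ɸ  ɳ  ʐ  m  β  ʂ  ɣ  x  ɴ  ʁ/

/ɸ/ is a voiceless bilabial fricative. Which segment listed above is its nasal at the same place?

/m/

The nasal at the same place is a bilabial nasal — in this inventory, /m/.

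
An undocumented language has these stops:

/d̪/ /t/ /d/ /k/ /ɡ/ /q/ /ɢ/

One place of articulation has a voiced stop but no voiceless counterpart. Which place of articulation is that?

dental

place of articulation  voiceless  voiced  
dental            —         d̪      
alveolar          t         d       
velar             k         ɡ       
uvular            q         ɢ       
Every place of articulation has a voiceless member except dental, where /t̪/ would be expected.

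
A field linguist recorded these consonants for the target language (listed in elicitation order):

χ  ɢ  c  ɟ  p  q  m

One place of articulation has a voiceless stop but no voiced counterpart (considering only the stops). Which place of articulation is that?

bilabial

Voiceless: /p/ (bilabial), /c/ (palatal), /q/ (uvular).
Voiced: /ɟ/ (palatal), /ɢ/ (uvular).
Every place of articulation has a voiced member except bilabial, where /b/ would be expected.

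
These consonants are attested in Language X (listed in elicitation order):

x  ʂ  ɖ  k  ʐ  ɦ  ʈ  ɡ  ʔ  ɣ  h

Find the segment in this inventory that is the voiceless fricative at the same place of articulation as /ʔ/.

/ʔ/ is a voiceless glottal stop.
The voiceless fricative at the same place is a voiceless glottal fricative — in this inventory, /h/.

/h/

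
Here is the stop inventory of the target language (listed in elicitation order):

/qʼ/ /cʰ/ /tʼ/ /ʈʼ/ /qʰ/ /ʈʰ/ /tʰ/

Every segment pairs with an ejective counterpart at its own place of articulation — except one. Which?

Alveolar: /tʰ/ ~ /tʼ/
Retroflex: /ʈʰ/ ~ /ʈʼ/
Uvular: /qʰ/ ~ /qʼ/
Palatal: only /cʰ/ (aspirated); no ejective partner.
So /cʰ/ is the unpaired segment.

/cʰ/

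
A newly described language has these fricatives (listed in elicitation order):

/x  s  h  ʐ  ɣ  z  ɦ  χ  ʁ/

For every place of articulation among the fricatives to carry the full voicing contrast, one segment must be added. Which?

/ʂ/

Voiceless: /s/ (alveolar), /x/ (velar), /χ/ (uvular), /h/ (glottal).
Voiced: /z/ (alveolar), /ʐ/ (retroflex), /ɣ/ (velar), /ʁ/ (uvular), /ɦ/ (glottal).
The retroflex row has no voiceless member, so the gap is the voiceless retroflex fricative /ʂ/.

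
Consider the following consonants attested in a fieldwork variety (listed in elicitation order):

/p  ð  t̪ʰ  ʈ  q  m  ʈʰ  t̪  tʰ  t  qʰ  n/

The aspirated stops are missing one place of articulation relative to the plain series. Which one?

bilabial

Plain: /p/ (bilabial), /t̪/ (dental), /t/ (alveolar), /ʈ/ (retroflex), /q/ (uvular).
Aspirated: /t̪ʰ/ (dental), /tʰ/ (alveolar), /ʈʰ/ (retroflex), /qʰ/ (uvular).
Every place of articulation has an aspirated member except bilabial, where /pʰ/ would be expected.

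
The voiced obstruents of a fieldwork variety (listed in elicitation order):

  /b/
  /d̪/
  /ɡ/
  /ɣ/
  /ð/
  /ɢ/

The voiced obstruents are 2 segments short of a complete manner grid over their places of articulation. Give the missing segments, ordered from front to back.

/β/, /ʁ/

Stop: /b/ (bilabial), /d̪/ (dental), /ɡ/ (velar), /ɢ/ (uvular).
Fricative: /ð/ (dental), /ɣ/ (velar).
Gaps, from front to back: bilabial lacks fricative (/β/); uvular lacks fricative (/ʁ/).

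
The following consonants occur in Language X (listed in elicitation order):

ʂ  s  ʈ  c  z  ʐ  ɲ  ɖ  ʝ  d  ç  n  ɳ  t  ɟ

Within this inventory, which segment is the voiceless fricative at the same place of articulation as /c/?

/ç/

/c/ is a voiceless palatal stop.
The voiceless fricative at the same place is a voiceless palatal fricative — in this inventory, /ç/.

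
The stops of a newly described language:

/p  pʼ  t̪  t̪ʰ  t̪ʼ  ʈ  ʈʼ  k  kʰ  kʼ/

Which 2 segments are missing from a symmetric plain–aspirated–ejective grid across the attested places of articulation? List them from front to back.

/pʰ/, /ʈʰ/

bilabial: plain /p/, aspirated —, ejective /pʼ/.
dental: plain /t̪/, aspirated /t̪ʰ/, ejective /t̪ʼ/.
retroflex: plain /ʈ/, aspirated —, ejective /ʈʼ/.
velar: plain /k/, aspirated /kʰ/, ejective /kʼ/.
Gaps, from front to back: bilabial lacks aspirated (/pʰ/); retroflex lacks aspirated (/ʈʰ/).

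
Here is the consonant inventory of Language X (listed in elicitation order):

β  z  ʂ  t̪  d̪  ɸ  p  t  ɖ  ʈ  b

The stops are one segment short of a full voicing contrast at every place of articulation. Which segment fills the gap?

/d/

Voiceless: /p/ (bilabial), /t̪/ (dental), /t/ (alveolar), /ʈ/ (retroflex).
Voiced: /b/ (bilabial), /d̪/ (dental), /ɖ/ (retroflex).
The alveolar row has no voiced member, so the gap is the voiced alveolar stop /d/.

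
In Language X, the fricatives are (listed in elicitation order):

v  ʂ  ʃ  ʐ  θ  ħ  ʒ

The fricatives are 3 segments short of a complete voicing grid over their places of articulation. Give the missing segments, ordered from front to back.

/f/, /ð/, /ʕ/

Voiceless: /θ/ (dental), /ʃ/ (postalveolar), /ʂ/ (retroflex), /ħ/ (pharyngeal).
Voiced: /v/ (labiodental), /ʒ/ (postalveolar), /ʐ/ (retroflex).
Gaps, from front to back: labiodental lacks voiceless (/f/); dental lacks voiced (/ð/); pharyngeal lacks voiced (/ʕ/).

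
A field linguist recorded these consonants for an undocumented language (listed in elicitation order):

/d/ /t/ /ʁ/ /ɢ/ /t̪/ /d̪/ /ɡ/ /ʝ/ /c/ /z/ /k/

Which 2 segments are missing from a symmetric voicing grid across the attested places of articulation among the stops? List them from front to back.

/ɟ/, /q/

Voiceless: /t̪/ (dental), /t/ (alveolar), /c/ (palatal), /k/ (velar).
Voiced: /d̪/ (dental), /d/ (alveolar), /ɡ/ (velar), /ɢ/ (uvular).
Gaps, from front to back: palatal lacks voiced (/ɟ/); uvular lacks voiceless (/q/).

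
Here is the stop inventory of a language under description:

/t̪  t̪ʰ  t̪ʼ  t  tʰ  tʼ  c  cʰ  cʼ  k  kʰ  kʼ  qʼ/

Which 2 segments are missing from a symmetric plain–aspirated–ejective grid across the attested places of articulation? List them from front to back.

Plain: /t̪/ (dental), /t/ (alveolar), /c/ (palatal), /k/ (velar).
Aspirated: /t̪ʰ/ (dental), /tʰ/ (alveolar), /cʰ/ (palatal), /kʰ/ (velar).
Ejective: /t̪ʼ/ (dental), /tʼ/ (alveolar), /cʼ/ (palatal), /kʼ/ (velar), /qʼ/ (uvular).
Gaps, from front to back: uvular lacks plain (/q/); uvular lacks aspirated (/qʰ/).

/q/, /qʰ/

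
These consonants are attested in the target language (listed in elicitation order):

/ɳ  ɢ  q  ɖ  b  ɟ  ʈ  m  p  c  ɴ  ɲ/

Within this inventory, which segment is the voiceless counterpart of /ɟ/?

/ɟ/ is a voiced palatal stop.
The voiceless counterpart is a voiceless palatal stop — in this inventory, /c/.

/c/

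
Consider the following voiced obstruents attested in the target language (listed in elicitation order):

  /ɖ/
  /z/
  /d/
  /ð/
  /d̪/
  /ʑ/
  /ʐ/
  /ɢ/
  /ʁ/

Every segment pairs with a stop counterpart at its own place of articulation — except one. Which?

/ʑ/

Dental: /d̪/ ~ /ð/
Alveolar: /d/ ~ /z/
Retroflex: /ɖ/ ~ /ʐ/
Uvular: /ɢ/ ~ /ʁ/
Alveolo-palatal: only /ʑ/ (fricative); no stop partner.
So /ʑ/ is the unpaired segment.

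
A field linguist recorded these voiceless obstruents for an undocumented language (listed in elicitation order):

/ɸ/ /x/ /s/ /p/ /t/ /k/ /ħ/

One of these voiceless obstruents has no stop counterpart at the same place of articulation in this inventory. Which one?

/ħ/

Bilabial: /p/ ~ /ɸ/
Alveolar: /t/ ~ /s/
Velar: /k/ ~ /x/
Pharyngeal: only /ħ/ (fricative); no stop partner.
So /ħ/ is the unpaired segment.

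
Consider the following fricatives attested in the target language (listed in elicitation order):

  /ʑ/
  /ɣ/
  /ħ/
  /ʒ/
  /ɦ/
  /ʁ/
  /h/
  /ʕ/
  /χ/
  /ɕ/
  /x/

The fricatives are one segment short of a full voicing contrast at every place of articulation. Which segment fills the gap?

/ʃ/

Voiceless: /ɕ/ (alveolo-palatal), /x/ (velar), /χ/ (uvular), /ħ/ (pharyngeal), /h/ (glottal).
Voiced: /ʒ/ (postalveolar), /ʑ/ (alveolo-palatal), /ɣ/ (velar), /ʁ/ (uvular), /ʕ/ (pharyngeal), /ɦ/ (glottal).
The postalveolar row has no voiceless member, so the gap is the voiceless postalveolar fricative /ʃ/.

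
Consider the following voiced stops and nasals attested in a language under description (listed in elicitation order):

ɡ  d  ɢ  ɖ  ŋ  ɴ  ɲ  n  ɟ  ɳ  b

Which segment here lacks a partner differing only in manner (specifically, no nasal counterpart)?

Alveolar: /d/ ~ /n/
Retroflex: /ɖ/ ~ /ɳ/
Palatal: /ɟ/ ~ /ɲ/
Velar: /ɡ/ ~ /ŋ/
Uvular: /ɢ/ ~ /ɴ/
Bilabial: only /b/ (oral stop); no nasal partner.
So /b/ is the unpaired segment.

/b/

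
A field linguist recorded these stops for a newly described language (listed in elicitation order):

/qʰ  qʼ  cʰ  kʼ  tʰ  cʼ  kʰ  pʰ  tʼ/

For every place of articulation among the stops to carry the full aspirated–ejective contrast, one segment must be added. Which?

/pʼ/

place of articulation  aspirated  ejective
bilabial          pʰ        —       
alveolar          tʰ        tʼ      
palatal           cʰ        cʼ      
velar             kʰ        kʼ      
uvular            qʰ        qʼ      
The bilabial row has no ejective member, so the gap is the ejective bilabial stop /pʼ/.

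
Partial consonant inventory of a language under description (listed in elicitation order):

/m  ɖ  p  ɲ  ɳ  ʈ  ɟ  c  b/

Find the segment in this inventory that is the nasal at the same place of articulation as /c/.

/ɲ/

/c/ is a voiceless palatal stop.
The nasal at the same place is a palatal nasal — in this inventory, /ɲ/.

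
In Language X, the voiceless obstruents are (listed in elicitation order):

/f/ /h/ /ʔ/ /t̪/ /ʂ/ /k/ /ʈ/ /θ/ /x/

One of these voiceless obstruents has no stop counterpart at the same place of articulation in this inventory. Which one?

Dental: /t̪/ ~ /θ/
Retroflex: /ʈ/ ~ /ʂ/
Velar: /k/ ~ /x/
Glottal: /ʔ/ ~ /h/
Labiodental: only /f/ (fricative); no stop partner.
So /f/ is the unpaired segment.

/f/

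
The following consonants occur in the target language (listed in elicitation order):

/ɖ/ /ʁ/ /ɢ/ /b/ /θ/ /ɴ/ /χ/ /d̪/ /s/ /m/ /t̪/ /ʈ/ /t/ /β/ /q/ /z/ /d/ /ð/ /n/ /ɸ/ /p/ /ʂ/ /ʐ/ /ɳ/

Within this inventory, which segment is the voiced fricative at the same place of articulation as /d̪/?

/ð/

/d̪/ is a voiced dental stop.
The voiced fricative at the same place is a voiced dental fricative — in this inventory, /ð/.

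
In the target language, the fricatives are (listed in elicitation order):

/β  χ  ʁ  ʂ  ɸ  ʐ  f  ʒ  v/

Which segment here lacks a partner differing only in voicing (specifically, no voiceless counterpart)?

Bilabial: /ɸ/ ~ /β/
Labiodental: /f/ ~ /v/
Retroflex: /ʂ/ ~ /ʐ/
Uvular: /χ/ ~ /ʁ/
Postalveolar: only /ʒ/ (voiced); no voiceless partner.
So /ʒ/ is the unpaired segment.

/ʒ/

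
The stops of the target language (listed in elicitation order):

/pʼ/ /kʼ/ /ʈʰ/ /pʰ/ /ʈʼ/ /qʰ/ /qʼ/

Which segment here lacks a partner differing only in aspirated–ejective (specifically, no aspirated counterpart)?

/kʼ/

Bilabial: /pʰ/ ~ /pʼ/
Retroflex: /ʈʰ/ ~ /ʈʼ/
Uvular: /qʰ/ ~ /qʼ/
Velar: only /kʼ/ (ejective); no aspirated partner.
So /kʼ/ is the unpaired segment.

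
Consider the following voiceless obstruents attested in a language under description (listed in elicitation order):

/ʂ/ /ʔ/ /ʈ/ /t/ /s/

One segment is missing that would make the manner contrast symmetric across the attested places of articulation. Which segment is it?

Stop: /t/ (alveolar), /ʈ/ (retroflex), /ʔ/ (glottal).
Fricative: /s/ (alveolar), /ʂ/ (retroflex).
The glottal row has no fricative member, so the gap is the glottal fricative /h/.

/h/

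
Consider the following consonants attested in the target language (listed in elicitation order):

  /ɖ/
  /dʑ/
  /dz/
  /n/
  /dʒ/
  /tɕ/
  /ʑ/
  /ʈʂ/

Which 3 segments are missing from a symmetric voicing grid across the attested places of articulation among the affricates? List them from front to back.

/ts/, /tʃ/, /ɖʐ/

Voiceless: /ʈʂ/ (retroflex), /tɕ/ (alveolo-palatal).
Voiced: /dz/ (alveolar), /dʒ/ (postalveolar), /dʑ/ (alveolo-palatal).
Gaps, from front to back: alveolar lacks voiceless (/ts/); postalveolar lacks voiceless (/tʃ/); retroflex lacks voiced (/ɖʐ/).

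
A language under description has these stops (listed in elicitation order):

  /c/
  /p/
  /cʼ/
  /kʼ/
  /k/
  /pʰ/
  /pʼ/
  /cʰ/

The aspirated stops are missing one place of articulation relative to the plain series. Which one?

Plain: /p/ (bilabial), /c/ (palatal), /k/ (velar).
Aspirated: /pʰ/ (bilabial), /cʰ/ (palatal).
Ejective: /pʼ/ (bilabial), /cʼ/ (palatal), /kʼ/ (velar).
Every place of articulation has an aspirated member except velar, where /kʰ/ would be expected.

velar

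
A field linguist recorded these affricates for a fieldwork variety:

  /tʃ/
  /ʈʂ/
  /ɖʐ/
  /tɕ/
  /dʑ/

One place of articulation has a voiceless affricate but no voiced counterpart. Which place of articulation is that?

Voiceless: /tʃ/ (postalveolar), /ʈʂ/ (retroflex), /tɕ/ (alveolo-palatal).
Voiced: /ɖʐ/ (retroflex), /dʑ/ (alveolo-palatal).
Every place of articulation has a voiced member except postalveolar, where /dʒ/ would be expected.

postalveolar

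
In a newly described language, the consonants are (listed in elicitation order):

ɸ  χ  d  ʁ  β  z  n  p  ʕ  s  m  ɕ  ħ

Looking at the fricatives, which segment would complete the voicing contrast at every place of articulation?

place of articulation  voiceless  voiced  
bilabial          ɸ         β       
alveolar          s         z       
alveolo-palatal   ɕ         —       
uvular            χ         ʁ       
pharyngeal        ħ         ʕ       
The alveolo-palatal row has no voiced member, so the gap is the voiced alveolo-palatal fricative /ʑ/.

/ʑ/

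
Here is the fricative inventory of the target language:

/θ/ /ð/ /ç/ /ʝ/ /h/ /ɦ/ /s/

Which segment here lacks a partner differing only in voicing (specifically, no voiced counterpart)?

Dental: /θ/ ~ /ð/
Palatal: /ç/ ~ /ʝ/
Glottal: /h/ ~ /ɦ/
Alveolar: only /s/ (voiceless); no voiced partner.
So /s/ is the unpaired segment.

/s/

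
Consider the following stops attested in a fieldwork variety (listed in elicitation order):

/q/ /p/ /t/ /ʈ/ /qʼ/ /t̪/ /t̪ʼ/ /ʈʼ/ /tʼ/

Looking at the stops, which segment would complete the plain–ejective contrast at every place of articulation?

/pʼ/

Plain: /p/ (bilabial), /t̪/ (dental), /t/ (alveolar), /ʈ/ (retroflex), /q/ (uvular).
Ejective: /t̪ʼ/ (dental), /tʼ/ (alveolar), /ʈʼ/ (retroflex), /qʼ/ (uvular).
The bilabial row has no ejective member, so the gap is the ejective bilabial stop /pʼ/.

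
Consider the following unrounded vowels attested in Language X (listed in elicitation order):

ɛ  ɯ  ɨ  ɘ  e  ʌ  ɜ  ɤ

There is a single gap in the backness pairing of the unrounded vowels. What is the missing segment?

height            front     central   back    
high              —         ɨ         ɯ       
high-mid          e         ɘ         ɤ       
low-mid           ɛ         ɜ         ʌ       
The high row has no front member, so the gap is the high front unrounded vowel /i/.

/i/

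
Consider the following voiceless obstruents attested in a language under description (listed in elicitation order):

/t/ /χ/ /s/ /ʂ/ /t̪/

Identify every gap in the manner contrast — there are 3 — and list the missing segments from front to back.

place of articulation  stop      fricative
dental            t̪        —       
alveolar          t         s       
retroflex         —         ʂ       
uvular            —         χ       
Gaps, from front to back: dental lacks fricative (/θ/); retroflex lacks stop (/ʈ/); uvular lacks stop (/q/).

/θ/, /ʈ/, /q/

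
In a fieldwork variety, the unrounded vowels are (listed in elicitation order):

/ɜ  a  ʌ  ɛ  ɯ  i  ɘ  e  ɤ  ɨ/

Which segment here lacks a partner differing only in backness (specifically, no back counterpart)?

High: /i/ ~ /ɨ/ ~ /ɯ/
High-mid: /e/ ~ /ɘ/ ~ /ɤ/
Low-mid: /ɛ/ ~ /ɜ/ ~ /ʌ/
Low: only /a/ (front); no back partner.
So /a/ is the unpaired segment.

/a/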